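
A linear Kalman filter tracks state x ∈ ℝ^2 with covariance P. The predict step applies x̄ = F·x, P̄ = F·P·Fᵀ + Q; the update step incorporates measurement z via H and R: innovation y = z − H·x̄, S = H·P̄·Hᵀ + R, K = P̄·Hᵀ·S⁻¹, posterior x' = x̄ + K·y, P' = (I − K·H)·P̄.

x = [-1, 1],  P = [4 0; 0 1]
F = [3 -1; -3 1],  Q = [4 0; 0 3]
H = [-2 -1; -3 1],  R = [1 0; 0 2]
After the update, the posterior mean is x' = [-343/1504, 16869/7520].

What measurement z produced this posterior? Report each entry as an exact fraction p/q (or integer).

x̄ = F·x = [-4, 4]
P̄ = F·P·Fᵀ + Q = [41 -37; -37 40]
S = H·P̄·Hᵀ + R = [57 169; 169 633]
K = P̄·Hᵀ·S⁻¹ = [-289/1504 -303/1504; -3997/7520 2861/7520]
x' − x̄ = [5673/1504, -13211/7520] = K·y
y = (KᵀK)⁻¹·Kᵀ·(x' − x̄) = [-6, -13]
z = y + H·x̄ = [-6, -13] + [4, 16] = [-2, 3]

z = [-2, 3]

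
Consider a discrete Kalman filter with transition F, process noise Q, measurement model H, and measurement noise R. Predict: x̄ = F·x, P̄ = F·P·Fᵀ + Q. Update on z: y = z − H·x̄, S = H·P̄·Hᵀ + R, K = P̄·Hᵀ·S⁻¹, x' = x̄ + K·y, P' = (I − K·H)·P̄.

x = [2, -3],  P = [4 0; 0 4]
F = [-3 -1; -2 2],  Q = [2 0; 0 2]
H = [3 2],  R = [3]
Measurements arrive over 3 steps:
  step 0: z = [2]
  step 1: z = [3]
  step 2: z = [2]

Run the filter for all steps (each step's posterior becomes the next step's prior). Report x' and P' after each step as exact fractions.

step 0: x' = [2771/709, -3494/709], P' = [4814/709 -6984/709; -6984/709 10650/709]
step 1: x' = [-60913/146623, 2116662/1026361], P' = [284330/146623 -402600/146623; -402600/146623 4744578/1026361]
step 2: x' = [-640226967/444144637, 1412895622/444144637], P' = [856060286/444144637 -1207809912/444144637; -1207809912/444144637 2028093258/444144637]

step 0: x̄ = F·x = [-3, -10]
step 0: P̄ = F·P·Fᵀ + Q = [42 16; 16 34]
step 0: y = z − H·x̄ = [31]
step 0: S = H·P̄·Hᵀ + R = [709]
step 0: K = P̄·Hᵀ·S⁻¹ = [158/709; 116/709]
step 0: x' = x̄ + K·y = [2771/709, -3494/709]
step 0: P' = (I − K·H)·P̄ = [4814/709 -6984/709; -6984/709 10650/709]
step 1: x̄ = F·x = [-4819/709, -12530/709]
step 1: P̄ = F·P·Fᵀ + Q = [13490/709 35520/709; 35520/709 119146/709]
step 1: y = z − H·x̄ = [41644/709]
step 1: S = H·P̄·Hᵀ + R = [1026361/709]
step 1: K = P̄·Hᵀ·S⁻¹ = [15930/146623; 344852/1026361]
step 1: x' = x̄ + K·y = [-60913/146623, 2116662/1026361]
step 1: P' = (I − K·H)·P̄ = [284330/146623 -402600/146623; -402600/146623 4744578/1026361]
step 2: x̄ = F·x = [-837489/1026361, 5086106/1026361]
step 2: P̄ = F·P·Fᵀ + Q = [7800890/1026361 13725504/1026361; 13725504/1026361 51537874/1026361]
step 2: y = z − H·x̄ = [-5607023/1026361]
step 2: S = H·P̄·Hᵀ + R = [444144637/1026361]
step 2: K = P̄·Hᵀ·S⁻¹ = [50853678/444144637; 144252260/444144637]
step 2: x' = x̄ + K·y = [-640226967/444144637, 1412895622/444144637]
step 2: P' = (I − K·H)·P̄ = [856060286/444144637 -1207809912/444144637; -1207809912/444144637 2028093258/444144637]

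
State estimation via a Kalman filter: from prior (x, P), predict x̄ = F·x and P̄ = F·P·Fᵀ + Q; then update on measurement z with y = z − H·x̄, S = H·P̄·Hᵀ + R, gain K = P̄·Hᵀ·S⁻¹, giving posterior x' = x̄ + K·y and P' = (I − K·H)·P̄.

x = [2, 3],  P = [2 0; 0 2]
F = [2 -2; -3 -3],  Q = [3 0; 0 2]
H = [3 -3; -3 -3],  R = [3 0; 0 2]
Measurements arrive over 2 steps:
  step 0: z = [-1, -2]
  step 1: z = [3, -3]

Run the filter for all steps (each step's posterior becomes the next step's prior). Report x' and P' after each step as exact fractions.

step 0: x' = [12783/78833, 35215/78833], P' = [10868/78833 -2166/78833; -2166/78833 10906/78833]
step 1: x' = [151170179/156949867, -8143542/156949867], P' = [21092586/156949867 -4081692/156949867; -4081692/156949867 21040028/156949867]

step 0: x̄ = F·x = [-2, -15]
step 0: P̄ = F·P·Fᵀ + Q = [19 0; 0 38]
step 0: y = z − H·x̄ = [-40, -53]
step 0: S = H·P̄·Hᵀ + R = [516 171; 171 515]
step 0: K = P̄·Hᵀ·S⁻¹ = [13034/78833 -13053/78833; -13072/78833 -13110/78833]
step 0: x' = x̄ + K·y = [12783/78833, 35215/78833]
step 0: P' = (I − K·H)·P̄ = [10868/78833 -2166/78833; -2166/78833 10906/78833]
step 1: x̄ = F·x = [-44864/78833, -143994/78833]
step 1: P̄ = F·P·Fᵀ + Q = [340923/78833 228/78833; 228/78833 314644/78833]
step 1: y = z − H·x̄ = [-60891/78833, -803073/78833]
step 1: S = H·P̄·Hᵀ + R = [6132498/78833 -236511/78833; -236511/78833 6061873/78833]
step 1: K = P̄·Hᵀ·S⁻¹ = [25174278/156949867 -25516341/156949867; -25121720/156949867 -25437504/156949867]
step 1: x' = x̄ + K·y = [151170179/156949867, -8143542/156949867]
step 1: P' = (I − K·H)·P̄ = [21092586/156949867 -4081692/156949867; -4081692/156949867 21040028/156949867]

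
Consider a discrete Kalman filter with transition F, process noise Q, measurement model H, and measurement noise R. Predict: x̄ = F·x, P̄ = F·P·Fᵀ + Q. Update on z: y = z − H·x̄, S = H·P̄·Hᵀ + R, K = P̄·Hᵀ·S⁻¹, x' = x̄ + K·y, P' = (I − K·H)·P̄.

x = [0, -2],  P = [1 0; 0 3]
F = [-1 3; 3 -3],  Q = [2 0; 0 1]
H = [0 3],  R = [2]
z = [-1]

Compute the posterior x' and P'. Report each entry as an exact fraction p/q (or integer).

x' = [-60/67, -99/335]
P' = [390/67 -12/67; -12/67 74/335]

x̄ = F·x = [-6, 6]
P̄ = F·P·Fᵀ + Q = [30 -30; -30 37]
y = z − H·x̄ = [-19]
S = H·P̄·Hᵀ + R = [335]
K = P̄·Hᵀ·S⁻¹ = [-18/67; 111/335]
x' = x̄ + K·y = [-60/67, -99/335]
P' = (I − K·H)·P̄ = [390/67 -12/67; -12/67 74/335]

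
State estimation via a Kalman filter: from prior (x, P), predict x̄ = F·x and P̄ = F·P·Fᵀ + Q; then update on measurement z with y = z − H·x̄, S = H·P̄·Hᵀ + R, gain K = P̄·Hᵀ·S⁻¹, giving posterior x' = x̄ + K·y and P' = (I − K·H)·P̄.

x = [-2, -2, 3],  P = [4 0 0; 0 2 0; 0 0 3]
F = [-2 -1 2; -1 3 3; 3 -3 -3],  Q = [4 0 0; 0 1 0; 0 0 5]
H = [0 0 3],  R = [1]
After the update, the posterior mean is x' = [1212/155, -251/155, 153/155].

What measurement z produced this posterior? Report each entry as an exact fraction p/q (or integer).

x̄ = F·x = [12, 5, -9]
P̄ = F·P·Fᵀ + Q = [34 20 -36; 20 50 -57; -36 -57 86]
S = H·P̄·Hᵀ + R = [775]
K = P̄·Hᵀ·S⁻¹ = [-108/775; -171/775; 258/775]
x' − x̄ = [-648/155, -1026/155, 1548/155] = K·y
y = (KᵀK)⁻¹·Kᵀ·(x' − x̄) = [30]
z = y + H·x̄ = [30] + [-27] = [3]

z = [3]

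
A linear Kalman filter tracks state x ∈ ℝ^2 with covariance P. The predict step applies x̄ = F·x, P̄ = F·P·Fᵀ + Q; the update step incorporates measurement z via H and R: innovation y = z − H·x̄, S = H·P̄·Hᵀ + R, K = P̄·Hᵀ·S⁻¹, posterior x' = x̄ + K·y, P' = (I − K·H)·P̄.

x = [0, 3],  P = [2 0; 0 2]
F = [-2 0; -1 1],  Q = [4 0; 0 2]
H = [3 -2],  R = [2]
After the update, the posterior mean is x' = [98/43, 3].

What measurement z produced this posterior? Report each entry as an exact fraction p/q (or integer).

z = [1]

x̄ = F·x = [0, 3]
P̄ = F·P·Fᵀ + Q = [12 4; 4 6]
S = H·P̄·Hᵀ + R = [86]
K = P̄·Hᵀ·S⁻¹ = [14/43; 0]
x' − x̄ = [98/43, 0] = K·y
y = (KᵀK)⁻¹·Kᵀ·(x' − x̄) = [7]
z = y + H·x̄ = [7] + [-6] = [1]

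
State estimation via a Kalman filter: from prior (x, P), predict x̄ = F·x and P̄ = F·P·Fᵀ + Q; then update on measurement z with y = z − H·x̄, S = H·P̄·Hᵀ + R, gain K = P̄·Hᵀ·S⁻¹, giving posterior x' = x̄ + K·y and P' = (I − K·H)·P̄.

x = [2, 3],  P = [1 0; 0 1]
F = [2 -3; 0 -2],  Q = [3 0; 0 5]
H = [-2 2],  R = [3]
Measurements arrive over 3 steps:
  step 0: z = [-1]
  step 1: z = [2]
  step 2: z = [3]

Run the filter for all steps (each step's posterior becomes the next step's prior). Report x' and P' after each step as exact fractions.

step 0: x̄ = F·x = [-5, -6]
step 0: P̄ = F·P·Fᵀ + Q = [16 6; 6 9]
step 0: y = z − H·x̄ = [1]
step 0: S = H·P̄·Hᵀ + R = [55]
step 0: K = P̄·Hᵀ·S⁻¹ = [-4/11; 6/55]
step 0: x' = x̄ + K·y = [-59/11, -324/55]
step 0: P' = (I − K·H)·P̄ = [96/11 90/11; 90/11 459/55]
step 1: x̄ = F·x = [382/55, 648/55]
step 1: P̄ = F·P·Fᵀ + Q = [816/55 954/55; 954/55 2111/55]
step 1: y = z − H·x̄ = [-422/55]
step 1: S = H·P̄·Hᵀ + R = [4241/55]
step 1: K = P̄·Hᵀ·S⁻¹ = [276/4241; 2314/4241]
step 1: x' = x̄ + K·y = [27338/4241, 32212/4241]
step 1: P' = (I − K·H)·P̄ = [61536/4241 61950/4241; 61950/4241 65421/4241]
step 2: x̄ = F·x = [-41960/4241, -64424/4241]
step 2: P̄ = F·P·Fᵀ + Q = [104256/4241 144726/4241; 144726/4241 282889/4241]
step 2: y = z − H·x̄ = [57651/4241]
step 2: S = H·P̄·Hᵀ + R = [403495/4241]
step 2: K = P̄·Hᵀ·S⁻¹ = [16188/80699; 276326/403495]
step 2: x' = x̄ + K·y = [-578372/80699, -2373094/403495]
step 2: P' = (I − K·H)·P̄ = [1674864/80699 1699146/80699; 1699146/80699 8910219/403495]

step 0: x' = [-59/11, -324/55], P' = [96/11 90/11; 90/11 459/55]
step 1: x' = [27338/4241, 32212/4241], P' = [61536/4241 61950/4241; 61950/4241 65421/4241]
step 2: x' = [-578372/80699, -2373094/403495], P' = [1674864/80699 1699146/80699; 1699146/80699 8910219/403495]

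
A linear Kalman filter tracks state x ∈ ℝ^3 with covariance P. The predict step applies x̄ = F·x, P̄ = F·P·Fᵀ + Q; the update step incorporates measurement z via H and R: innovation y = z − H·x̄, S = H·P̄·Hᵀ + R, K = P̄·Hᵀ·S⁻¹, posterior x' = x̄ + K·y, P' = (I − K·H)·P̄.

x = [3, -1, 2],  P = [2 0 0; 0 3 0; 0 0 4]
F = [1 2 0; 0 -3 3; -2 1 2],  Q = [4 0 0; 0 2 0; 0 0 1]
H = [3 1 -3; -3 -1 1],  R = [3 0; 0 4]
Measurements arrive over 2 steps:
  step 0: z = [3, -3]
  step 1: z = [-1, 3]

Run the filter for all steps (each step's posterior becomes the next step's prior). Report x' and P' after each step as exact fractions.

step 0: x̄ = F·x = [1, 9, -3]
step 0: P̄ = F·P·Fᵀ + Q = [18 -18 2; -18 65 15; 2 15 28]
step 0: y = z − H·x̄ = [-18, 12]
step 0: S = H·P̄·Hᵀ + R = [248 -119; -119 109]
step 0: K = P̄·Hᵀ·S⁻¹ = [-776/12871 -4862/12871; -3230/12871 -3054/12871; -6034/12871 -5761/12871]
step 0: x' = x̄ + K·y = [-31505/12871, 137331/12871, 867/12871]
step 0: P' = (I − K·H)·P̄ = [89650/12871 -238614/12871 10888/12871; -238614/12871 739011/12871 10953/12871; 10888/12871 10953/12871 20573/12871]
step 1: x̄ = F·x = [243157/12871, -409392/12871, 202075/12871]
step 1: P̄ = F·P·Fᵀ + Q = [2142722/12871 -3619842/12871 2080152/12871; -3619842/12871 6664844/12871 -3623466/12871; 2080152/12871 -3623466/12871 2103938/12871]
step 1: y = z − H·x̄ = [273275/12871, 156617/12871]
step 1: S = H·P̄·Hᵀ + R = [7502405/12871 -74144/12871; -74144/12871 1151732/12871]
step 1: K = P̄·Hᵀ·S⁻¹ = [-25942596/55909037 -37018059/55909037; 50054308/55909037 30951092/55909037; -83394584/167727111 -80084549/167727111]
step 1: x' = x̄ + K·y = [54972686/55909037, -338952240/55909037, -111786248/167727111]
step 1: P' = (I − K·H)·P̄ = [295516714/55909037 -625527894/55909037 112950012/55909037; -625527894/55909037 1615795668/55909037 -136983646/55909037; 112950012/55909037 -136983646/55909037 285260974/167727111]

step 0: x' = [-31505/12871, 137331/12871, 867/12871], P' = [89650/12871 -238614/12871 10888/12871; -238614/12871 739011/12871 10953/12871; 10888/12871 10953/12871 20573/12871]
step 1: x' = [54972686/55909037, -338952240/55909037, -111786248/167727111], P' = [295516714/55909037 -625527894/55909037 112950012/55909037; -625527894/55909037 1615795668/55909037 -136983646/55909037; 112950012/55909037 -136983646/55909037 285260974/167727111]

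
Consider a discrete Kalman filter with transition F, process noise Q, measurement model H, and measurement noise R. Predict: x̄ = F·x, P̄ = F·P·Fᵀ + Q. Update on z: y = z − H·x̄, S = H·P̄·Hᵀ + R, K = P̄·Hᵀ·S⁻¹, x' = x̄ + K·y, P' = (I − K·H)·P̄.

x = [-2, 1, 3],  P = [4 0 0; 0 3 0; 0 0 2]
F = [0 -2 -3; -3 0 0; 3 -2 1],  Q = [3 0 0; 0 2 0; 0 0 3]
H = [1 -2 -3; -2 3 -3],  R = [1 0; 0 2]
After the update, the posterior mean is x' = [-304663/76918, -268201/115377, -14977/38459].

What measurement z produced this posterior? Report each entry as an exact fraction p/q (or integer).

z = [2, 2]

x̄ = F·x = [-11, 6, -5]
P̄ = F·P·Fᵀ + Q = [33 0 6; 0 38 -36; 6 -36 53]
S = H·P̄·Hᵀ + R = [195 309; 309 1673]
K = P̄·Hᵀ·S⁻¹ = [17017/76918 -7005/76918; -7531/115377 5567/38459; -8217/38459 -4896/38459]
x' − x̄ = [541435/76918, -960463/115377, 177318/38459] = K·y
y = (KᵀK)⁻¹·Kᵀ·(x' − x̄) = [10, -53]
z = y + H·x̄ = [10, -53] + [-8, 55] = [2, 2]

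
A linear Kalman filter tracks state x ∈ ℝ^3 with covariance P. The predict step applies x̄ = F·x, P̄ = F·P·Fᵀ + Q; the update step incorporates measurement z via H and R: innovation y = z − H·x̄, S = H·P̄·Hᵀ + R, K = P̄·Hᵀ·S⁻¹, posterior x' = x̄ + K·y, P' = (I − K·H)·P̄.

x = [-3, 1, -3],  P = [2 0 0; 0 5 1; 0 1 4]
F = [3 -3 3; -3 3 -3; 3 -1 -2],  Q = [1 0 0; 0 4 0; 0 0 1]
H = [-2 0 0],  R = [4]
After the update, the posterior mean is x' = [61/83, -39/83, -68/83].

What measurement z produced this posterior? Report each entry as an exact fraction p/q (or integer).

z = [-2]

x̄ = F·x = [-21, 21, -4]
P̄ = F·P·Fᵀ + Q = [82 -81 12; -81 85 -12; 12 -12 44]
S = H·P̄·Hᵀ + R = [332]
K = P̄·Hᵀ·S⁻¹ = [-41/83; 81/166; -6/83]
x' − x̄ = [1804/83, -1782/83, 264/83] = K·y
y = (KᵀK)⁻¹·Kᵀ·(x' − x̄) = [-44]
z = y + H·x̄ = [-44] + [42] = [-2]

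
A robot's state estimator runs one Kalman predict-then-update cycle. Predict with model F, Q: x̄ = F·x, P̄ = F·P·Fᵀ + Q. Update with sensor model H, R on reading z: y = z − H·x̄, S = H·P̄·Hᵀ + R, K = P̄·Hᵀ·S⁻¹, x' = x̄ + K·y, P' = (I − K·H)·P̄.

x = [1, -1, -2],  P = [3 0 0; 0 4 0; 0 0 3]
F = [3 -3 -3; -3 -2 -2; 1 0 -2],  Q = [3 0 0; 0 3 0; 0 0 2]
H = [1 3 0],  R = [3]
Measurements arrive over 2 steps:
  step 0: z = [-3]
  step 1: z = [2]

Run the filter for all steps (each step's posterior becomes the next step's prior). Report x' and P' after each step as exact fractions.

step 0: x' = [432/59, -201/59, 223/59], P' = [3900/59 -2577/118 1179/59; -2577/118 1781/236 -390/59; 1179/59 -390/59 895/59]
step 1: x' = [1346578/234535, -8468/6701, -1534/234535], P' = [102430257/234535 -977580/6701 32743029/234535; -977580/6701 328776/6701 -311807/6701; 32743029/234535 -311807/6701 11441113/234535]

step 0: x̄ = F·x = [12, 3, 5]
step 0: P̄ = F·P·Fᵀ + Q = [93 15 27; 15 58 3; 27 3 17]
step 0: y = z − H·x̄ = [-24]
step 0: S = H·P̄·Hᵀ + R = [708]
step 0: K = P̄·Hᵀ·S⁻¹ = [23/118; 63/236; 3/59]
step 0: x' = x̄ + K·y = [432/59, -201/59, 223/59]
step 0: P' = (I − K·H)·P̄ = [3900/59 -2577/118 1179/59; -2577/118 1781/236 -390/59; 1179/59 -390/59 895/59]
step 1: x̄ = F·x = [1230/59, -1340/59, -14/59]
step 1: P̄ = F·P·Fᵀ + Q = [169161/236 -32067/59 15969/118; -32067/59 36204/59 -2387/59; 15969/118 -2387/59 2882/59]
step 1: y = z − H·x̄ = [2908/59]
step 1: S = H·P̄·Hᵀ + R = [703605/236]
step 1: K = P̄·Hᵀ·S⁻¹ = [-71881/234535; 2916/6701; 1098/234535]
step 1: x' = x̄ + K·y = [1346578/234535, -8468/6701, -1534/234535]
step 1: P' = (I − K·H)·P̄ = [102430257/234535 -977580/6701 32743029/234535; -977580/6701 328776/6701 -311807/6701; 32743029/234535 -311807/6701 11441113/234535]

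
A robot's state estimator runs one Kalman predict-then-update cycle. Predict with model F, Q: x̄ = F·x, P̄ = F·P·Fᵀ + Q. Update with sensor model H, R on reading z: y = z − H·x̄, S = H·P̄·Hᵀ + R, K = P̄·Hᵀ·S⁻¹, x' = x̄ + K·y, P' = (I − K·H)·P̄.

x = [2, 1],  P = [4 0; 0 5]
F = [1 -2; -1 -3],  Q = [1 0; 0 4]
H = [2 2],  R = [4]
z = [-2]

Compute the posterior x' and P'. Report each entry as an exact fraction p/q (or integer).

x̄ = F·x = [0, -5]
P̄ = F·P·Fᵀ + Q = [25 26; 26 53]
y = z − H·x̄ = [8]
S = H·P̄·Hᵀ + R = [524]
K = P̄·Hᵀ·S⁻¹ = [51/262; 79/262]
x' = x̄ + K·y = [204/131, -339/131]
P' = (I − K·H)·P̄ = [674/131 -623/131; -623/131 702/131]

x' = [204/131, -339/131]
P' = [674/131 -623/131; -623/131 702/131]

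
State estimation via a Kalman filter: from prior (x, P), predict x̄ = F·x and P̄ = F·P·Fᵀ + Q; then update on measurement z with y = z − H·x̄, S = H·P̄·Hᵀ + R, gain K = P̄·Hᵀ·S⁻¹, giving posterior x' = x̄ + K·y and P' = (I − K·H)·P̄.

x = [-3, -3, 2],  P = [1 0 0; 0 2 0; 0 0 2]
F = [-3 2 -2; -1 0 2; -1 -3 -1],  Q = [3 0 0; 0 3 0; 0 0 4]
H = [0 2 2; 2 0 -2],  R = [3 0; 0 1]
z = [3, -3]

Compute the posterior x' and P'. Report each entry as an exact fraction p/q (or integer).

x̄ = F·x = [-1, 7, 10]
P̄ = F·P·Fᵀ + Q = [28 -5 -5; -5 12 -3; -5 -3 25]
y = z − H·x̄ = [-31, 19]
S = H·P̄·Hᵀ + R = [127 -128; -128 253]
K = P̄·Hᵀ·S⁻¹ = [3388/15747 5822/15747; 4042/15747 1796/15747; 3452/15747 -1988/15747]
x' = x̄ + K·y = [-10157/15747, 19051/15747, 12686/15747]
P' = (I − K·H)·P̄ = [124424/15747 -116431/15747 121513/15747; -116431/15747 123392/15747 -117329/15747; 121513/15747 -117329/15747 122507/15747]

x' = [-10157/15747, 19051/15747, 12686/15747]
P' = [124424/15747 -116431/15747 121513/15747; -116431/15747 123392/15747 -117329/15747; 121513/15747 -117329/15747 122507/15747]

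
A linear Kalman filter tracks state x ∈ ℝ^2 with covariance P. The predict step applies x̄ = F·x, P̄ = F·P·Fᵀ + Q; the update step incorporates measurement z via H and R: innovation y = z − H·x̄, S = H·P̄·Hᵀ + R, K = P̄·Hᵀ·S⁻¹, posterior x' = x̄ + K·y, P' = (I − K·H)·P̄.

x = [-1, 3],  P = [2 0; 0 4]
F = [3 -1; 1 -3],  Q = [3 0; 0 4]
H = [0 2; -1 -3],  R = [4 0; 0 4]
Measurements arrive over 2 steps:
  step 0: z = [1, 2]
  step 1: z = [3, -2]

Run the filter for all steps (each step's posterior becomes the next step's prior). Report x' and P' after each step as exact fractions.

step 0: x' = [-3197/1409, 193/1409], P' = [9538/1409 -2106/1409; -2106/1409 894/1409]
step 1: x' = [-2601442/1580411, 1968184/1580411], P' = [9396252/1580411 -1863312/1580411; -1863312/1580411 834336/1580411]

step 0: x̄ = F·x = [-6, -10]
step 0: P̄ = F·P·Fᵀ + Q = [25 18; 18 42]
step 0: y = z − H·x̄ = [21, -34]
step 0: S = H·P̄·Hᵀ + R = [172 -288; -288 515]
step 0: K = P̄·Hᵀ·S⁻¹ = [-1053/1409 -805/1409; 447/1409 -144/1409]
step 0: x' = x̄ + K·y = [-3197/1409, 193/1409]
step 0: P' = (I − K·H)·P̄ = [9538/1409 -2106/1409; -2106/1409 894/1409]
step 1: x̄ = F·x = [-9784/1409, -3776/1409]
step 1: P̄ = F·P·Fᵀ + Q = [103599/1409 52356/1409; 52356/1409 35856/1409]
step 1: y = z − H·x̄ = [11779/1409, -23930/1409]
step 1: S = H·P̄·Hᵀ + R = [149060/1409 -319848/1409; -319848/1409 746075/1409]
step 1: K = P̄·Hᵀ·S⁻¹ = [-931656/1580411 -951579/1580411; 417168/1580411 -159924/1580411]
step 1: x' = x̄ + K·y = [-2601442/1580411, 1968184/1580411]
step 1: P' = (I − K·H)·P̄ = [9396252/1580411 -1863312/1580411; -1863312/1580411 834336/1580411]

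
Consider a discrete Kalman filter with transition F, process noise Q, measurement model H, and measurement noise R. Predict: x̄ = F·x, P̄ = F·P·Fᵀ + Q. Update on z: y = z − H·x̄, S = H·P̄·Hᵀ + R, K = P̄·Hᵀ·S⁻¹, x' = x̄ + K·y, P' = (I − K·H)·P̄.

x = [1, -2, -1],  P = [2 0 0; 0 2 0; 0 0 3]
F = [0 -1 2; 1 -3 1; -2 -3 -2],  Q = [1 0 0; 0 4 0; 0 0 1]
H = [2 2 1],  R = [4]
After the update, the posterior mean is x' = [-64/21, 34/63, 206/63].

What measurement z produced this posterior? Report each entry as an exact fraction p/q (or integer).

z = [-2]

x̄ = F·x = [0, 6, 6]
P̄ = F·P·Fᵀ + Q = [15 12 -6; 12 27 8; -6 8 39]
S = H·P̄·Hᵀ + R = [315]
K = P̄·Hᵀ·S⁻¹ = [16/105; 86/315; 43/315]
x' − x̄ = [-64/21, -344/63, -172/63] = K·y
y = (KᵀK)⁻¹·Kᵀ·(x' − x̄) = [-20]
z = y + H·x̄ = [-20] + [18] = [-2]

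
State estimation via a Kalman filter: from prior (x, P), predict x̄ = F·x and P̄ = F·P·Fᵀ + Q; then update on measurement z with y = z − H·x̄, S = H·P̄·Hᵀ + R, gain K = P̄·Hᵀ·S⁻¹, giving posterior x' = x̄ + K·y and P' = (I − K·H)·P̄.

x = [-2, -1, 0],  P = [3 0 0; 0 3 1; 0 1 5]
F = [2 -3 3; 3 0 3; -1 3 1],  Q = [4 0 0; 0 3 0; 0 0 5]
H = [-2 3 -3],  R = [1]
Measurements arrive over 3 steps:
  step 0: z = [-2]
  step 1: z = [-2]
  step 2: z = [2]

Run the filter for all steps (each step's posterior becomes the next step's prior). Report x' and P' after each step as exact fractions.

step 0: x' = [15/14, -24/7, -97/28], P' = [4549/77 3114/77 153/154; 3114/77 4479/77 2397/77; 153/154 2397/77 9407/308]
step 1: x' = [398541/188828, -2650869/188828, -2791213/188828], P' = [937557/188828 567087/188828 -57725/188828; 567087/188828 106155501/188828 105756741/188828; -57725/188828 105756741/188828 26448836/47207]
step 2: x' = [2076606676/1004988673, 15040903470/1004988673, 12982918811/1004988673], P' = [20061286925/4019954692 -26030882703/4019954692 -39403315477/4019954692; -26030882703/4019954692 1956749715345/4019954692 1975349102523/4019954692; -39403315477/4019954692 1975349102523/4019954692 2003308850253/4019954692]

step 0: x̄ = F·x = [-1, -6, -1]
step 0: P̄ = F·P·Fᵀ + Q = [70 54 -12; 54 75 15; -12 15 46]
step 0: y = z − H·x̄ = [11]
step 0: S = H·P̄·Hᵀ + R = [308]
step 0: K = P̄·Hᵀ·S⁻¹ = [29/154; 18/77; -69/308]
step 0: x' = x̄ + K·y = [15/14, -24/7, -97/28]
step 0: P' = (I − K·H)·P̄ = [4549/77 3114/77 153/154; 3114/77 4479/77 2397/77; 153/154 2397/77 9407/308]
step 1: x̄ = F·x = [57/28, -201/28, -415/28]
step 1: P̄ = F·P·Fᵀ + Q = [1539/308 3/28 -89/308; 3/28 23169/28 15639/28; -89/308 15639/28 172567/308]
step 1: y = z − H·x̄ = [-146/7]
step 1: S = H·P̄·Hᵀ + R = [188828/77]
step 1: K = P̄·Hᵀ·S⁻¹ = [-339/94414; 31053/94414; -359/188828]
step 1: x' = x̄ + K·y = [398541/188828, -2650869/188828, -2791213/188828]
step 1: P' = (I − K·H)·P̄ = [937557/188828 567087/188828 -57725/188828; 567087/188828 106155501/188828 105756741/188828; -57725/188828 105756741/188828 26448836/47207]
step 2: x̄ = F·x = [188025/94414, -1794504/47207, -11142361/188828]
step 2: P̄ = F·P·Fᵀ + Q = [944063/188828 3111/188828 -186637/188828; 3111/188828 960123543/188828 1271487813/188828; -186637/188828 1271487813/188828 423582481/47207]
step 2: y = z − H·x̄ = [-10763279/188828]
step 2: S = H·P̄·Hᵀ + R = [1004988673/188828]
step 2: K = P̄·Hᵀ·S⁻¹ = [-1318882/1004988673; -934099032/1004988673; -1268153059/1004988673]
step 2: x' = x̄ + K·y = [2076606676/1004988673, 15040903470/1004988673, 12982918811/1004988673]
step 2: P' = (I − K·H)·P̄ = [20061286925/4019954692 -26030882703/4019954692 -39403315477/4019954692; -26030882703/4019954692 1956749715345/4019954692 1975349102523/4019954692; -39403315477/4019954692 1975349102523/4019954692 2003308850253/4019954692]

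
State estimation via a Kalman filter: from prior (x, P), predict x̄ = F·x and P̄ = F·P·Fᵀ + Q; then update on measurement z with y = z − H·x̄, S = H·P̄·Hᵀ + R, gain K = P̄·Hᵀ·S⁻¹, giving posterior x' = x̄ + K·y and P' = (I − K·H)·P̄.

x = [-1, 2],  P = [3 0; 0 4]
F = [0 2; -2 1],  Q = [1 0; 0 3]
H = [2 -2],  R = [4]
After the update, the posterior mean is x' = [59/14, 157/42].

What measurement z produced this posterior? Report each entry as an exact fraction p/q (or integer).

z = [1]

x̄ = F·x = [4, 4]
P̄ = F·P·Fᵀ + Q = [17 8; 8 19]
S = H·P̄·Hᵀ + R = [84]
K = P̄·Hᵀ·S⁻¹ = [3/14; -11/42]
x' − x̄ = [3/14, -11/42] = K·y
y = (KᵀK)⁻¹·Kᵀ·(x' − x̄) = [1]
z = y + H·x̄ = [1] + [0] = [1]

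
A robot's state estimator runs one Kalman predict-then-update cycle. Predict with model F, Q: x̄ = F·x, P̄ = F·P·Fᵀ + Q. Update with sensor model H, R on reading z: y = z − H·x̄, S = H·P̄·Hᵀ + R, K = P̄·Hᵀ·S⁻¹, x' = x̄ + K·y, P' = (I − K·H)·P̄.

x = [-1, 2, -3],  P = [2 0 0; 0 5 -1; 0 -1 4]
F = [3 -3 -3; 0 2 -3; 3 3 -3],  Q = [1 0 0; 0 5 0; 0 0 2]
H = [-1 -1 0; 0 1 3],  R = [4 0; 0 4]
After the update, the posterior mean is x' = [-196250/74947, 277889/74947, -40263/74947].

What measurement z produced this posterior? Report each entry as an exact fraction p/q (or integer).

z = [-1, 2]

x̄ = F·x = [0, 13, 12]
P̄ = F·P·Fᵀ + Q = [82 3 9; 3 73 81; 9 81 119]
S = H·P̄·Hᵀ + R = [165 -346; -346 1634]
K = P̄·Hᵀ·S⁻¹ = [-64255/74947 -12230/74947; -7424/74947 12922/74947; 2244/74947 20565/74947]
x' − x̄ = [-196250/74947, -696422/74947, -939627/74947] = K·y
y = (KᵀK)⁻¹·Kᵀ·(x' − x̄) = [12, -47]
z = y + H·x̄ = [12, -47] + [-13, 49] = [-1, 2]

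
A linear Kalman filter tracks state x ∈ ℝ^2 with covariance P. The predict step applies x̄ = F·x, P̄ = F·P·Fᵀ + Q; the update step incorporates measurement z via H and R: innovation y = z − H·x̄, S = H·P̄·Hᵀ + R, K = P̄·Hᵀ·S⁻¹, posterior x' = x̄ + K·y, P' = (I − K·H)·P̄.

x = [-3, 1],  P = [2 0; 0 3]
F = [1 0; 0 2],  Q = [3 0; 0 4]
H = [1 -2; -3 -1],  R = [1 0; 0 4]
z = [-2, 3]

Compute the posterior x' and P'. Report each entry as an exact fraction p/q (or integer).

x' = [-5343/4261, 1786/4261]
P' = [1380/4261 400/4261; 400/4261 1104/4261]

x̄ = F·x = [-3, 2]
P̄ = F·P·Fᵀ + Q = [5 0; 0 16]
y = z − H·x̄ = [5, -4]
S = H·P̄·Hᵀ + R = [70 17; 17 65]
K = P̄·Hᵀ·S⁻¹ = [580/4261 -1135/4261; -1808/4261 -576/4261]
x' = x̄ + K·y = [-5343/4261, 1786/4261]
P' = (I − K·H)·P̄ = [1380/4261 400/4261; 400/4261 1104/4261]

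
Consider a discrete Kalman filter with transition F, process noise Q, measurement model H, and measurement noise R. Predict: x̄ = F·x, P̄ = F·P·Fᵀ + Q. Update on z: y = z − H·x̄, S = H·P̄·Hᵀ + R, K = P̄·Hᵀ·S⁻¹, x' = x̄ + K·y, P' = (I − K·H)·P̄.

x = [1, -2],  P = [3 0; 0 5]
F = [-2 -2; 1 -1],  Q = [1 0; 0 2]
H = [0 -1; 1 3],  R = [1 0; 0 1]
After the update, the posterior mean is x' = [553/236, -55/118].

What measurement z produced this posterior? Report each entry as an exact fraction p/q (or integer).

z = [1, 1]

x̄ = F·x = [2, 3]
P̄ = F·P·Fᵀ + Q = [33 4; 4 10]
S = H·P̄·Hᵀ + R = [11 -34; -34 148]
K = P̄·Hᵀ·S⁻¹ = [469/236 359/472; -81/118 17/236]
x' − x̄ = [81/236, -409/118] = K·y
y = (KᵀK)⁻¹·Kᵀ·(x' − x̄) = [4, -10]
z = y + H·x̄ = [4, -10] + [-3, 11] = [1, 1]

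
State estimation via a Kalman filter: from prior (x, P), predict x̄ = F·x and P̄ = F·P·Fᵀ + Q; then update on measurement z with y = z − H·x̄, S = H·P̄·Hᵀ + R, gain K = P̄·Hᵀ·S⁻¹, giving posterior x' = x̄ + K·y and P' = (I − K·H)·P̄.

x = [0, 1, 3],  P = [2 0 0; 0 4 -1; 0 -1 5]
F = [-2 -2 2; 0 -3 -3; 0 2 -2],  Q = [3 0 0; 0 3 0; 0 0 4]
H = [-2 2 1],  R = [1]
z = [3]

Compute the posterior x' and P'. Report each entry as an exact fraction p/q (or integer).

x̄ = F·x = [4, -12, -4]
P̄ = F·P·Fᵀ + Q = [55 -6 -44; -6 66 6; -44 6 48]
y = z − H·x̄ = [39]
S = H·P̄·Hᵀ + R = [781]
K = P̄·Hᵀ·S⁻¹ = [-166/781; 150/781; 148/781]
x' = x̄ + K·y = [-3350/781, -3522/781, 2648/781]
P' = (I − K·H)·P̄ = [15399/781 20214/781 -9796/781; 20214/781 29046/781 -17514/781; -9796/781 -17514/781 15584/781]

x' = [-3350/781, -3522/781, 2648/781]
P' = [15399/781 20214/781 -9796/781; 20214/781 29046/781 -17514/781; -9796/781 -17514/781 15584/781]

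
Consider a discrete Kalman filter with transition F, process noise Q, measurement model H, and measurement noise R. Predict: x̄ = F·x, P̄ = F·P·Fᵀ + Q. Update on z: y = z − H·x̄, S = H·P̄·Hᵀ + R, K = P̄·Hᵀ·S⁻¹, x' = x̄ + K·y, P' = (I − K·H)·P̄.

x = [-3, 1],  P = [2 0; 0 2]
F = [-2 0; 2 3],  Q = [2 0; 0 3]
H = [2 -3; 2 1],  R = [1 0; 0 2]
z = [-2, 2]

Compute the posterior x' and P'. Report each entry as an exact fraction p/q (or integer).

x' = [3374/5099, 16612/15297]
P' = [1438/5099 748/5099; 748/5099 2770/15297]

x̄ = F·x = [6, -3]
P̄ = F·P·Fᵀ + Q = [10 -8; -8 29]
y = z − H·x̄ = [-23, -7]
S = H·P̄·Hᵀ + R = [398 -15; -15 39]
K = P̄·Hᵀ·S⁻¹ = [632/5099 1812/5099; -1274/5099 3629/15297]
x' = x̄ + K·y = [3374/5099, 16612/15297]
P' = (I − K·H)·P̄ = [1438/5099 748/5099; 748/5099 2770/15297]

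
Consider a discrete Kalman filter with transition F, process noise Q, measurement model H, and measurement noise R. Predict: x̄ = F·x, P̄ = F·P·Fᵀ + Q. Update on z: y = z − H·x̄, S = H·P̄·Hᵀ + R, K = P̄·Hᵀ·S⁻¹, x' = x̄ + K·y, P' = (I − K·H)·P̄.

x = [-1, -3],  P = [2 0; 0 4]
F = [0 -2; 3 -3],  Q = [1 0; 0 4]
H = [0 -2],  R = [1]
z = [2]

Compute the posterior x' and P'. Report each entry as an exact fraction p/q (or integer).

x' = [726/233, -226/233]
P' = [1657/233 24/233; 24/233 58/233]

x̄ = F·x = [6, 6]
P̄ = F·P·Fᵀ + Q = [17 24; 24 58]
y = z − H·x̄ = [14]
S = H·P̄·Hᵀ + R = [233]
K = P̄·Hᵀ·S⁻¹ = [-48/233; -116/233]
x' = x̄ + K·y = [726/233, -226/233]
P' = (I − K·H)·P̄ = [1657/233 24/233; 24/233 58/233]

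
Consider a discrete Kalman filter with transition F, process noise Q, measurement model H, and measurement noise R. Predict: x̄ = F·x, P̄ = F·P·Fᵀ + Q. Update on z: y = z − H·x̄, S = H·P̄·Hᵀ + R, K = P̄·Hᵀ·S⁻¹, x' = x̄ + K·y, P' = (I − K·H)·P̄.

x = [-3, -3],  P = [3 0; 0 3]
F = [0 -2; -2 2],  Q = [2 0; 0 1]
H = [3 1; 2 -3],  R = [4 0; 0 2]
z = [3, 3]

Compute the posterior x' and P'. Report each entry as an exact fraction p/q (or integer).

x' = [4398/3349, -363/3349]
P' = [1985/6698 903/6698; 903/6698 1801/6698]

x̄ = F·x = [6, 0]
P̄ = F·P·Fᵀ + Q = [14 -12; -12 25]
y = z − H·x̄ = [-15, -9]
S = H·P̄·Hᵀ + R = [83 93; 93 427]
K = P̄·Hᵀ·S⁻¹ = [3429/13396 1261/13396; 2255/13396 -3597/13396]
x' = x̄ + K·y = [4398/3349, -363/3349]
P' = (I − K·H)·P̄ = [1985/6698 903/6698; 903/6698 1801/6698]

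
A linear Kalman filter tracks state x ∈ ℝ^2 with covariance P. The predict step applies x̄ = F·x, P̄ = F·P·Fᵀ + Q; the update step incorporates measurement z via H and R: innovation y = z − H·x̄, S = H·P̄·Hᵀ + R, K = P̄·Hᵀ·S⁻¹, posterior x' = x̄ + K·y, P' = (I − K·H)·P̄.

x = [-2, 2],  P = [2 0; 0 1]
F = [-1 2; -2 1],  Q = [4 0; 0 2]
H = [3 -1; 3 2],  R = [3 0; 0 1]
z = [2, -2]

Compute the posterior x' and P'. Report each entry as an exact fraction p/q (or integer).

x' = [147/835, -3893/3340]
P' = [124/835 -273/1670; -273/1670 2697/6680]

x̄ = F·x = [6, 6]
P̄ = F·P·Fᵀ + Q = [10 6; 6 11]
y = z − H·x̄ = [-10, -32]
S = H·P̄·Hᵀ + R = [68 86; 86 207]
K = P̄·Hᵀ·S⁻¹ = [339/1670 99/835; -1991/6680 1059/3340]
x' = x̄ + K·y = [147/835, -3893/3340]
P' = (I − K·H)·P̄ = [124/835 -273/1670; -273/1670 2697/6680]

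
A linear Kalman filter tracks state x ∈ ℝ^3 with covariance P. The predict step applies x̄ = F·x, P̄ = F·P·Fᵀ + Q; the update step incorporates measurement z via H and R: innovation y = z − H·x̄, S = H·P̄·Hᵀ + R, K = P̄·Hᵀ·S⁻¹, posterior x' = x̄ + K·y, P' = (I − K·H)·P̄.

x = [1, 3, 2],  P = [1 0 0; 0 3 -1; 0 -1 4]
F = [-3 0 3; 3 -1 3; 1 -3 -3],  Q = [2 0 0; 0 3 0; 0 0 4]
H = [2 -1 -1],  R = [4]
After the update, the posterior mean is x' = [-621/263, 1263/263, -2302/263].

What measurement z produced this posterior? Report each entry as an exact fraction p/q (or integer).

x̄ = F·x = [3, 6, -14]
P̄ = F·P·Fᵀ + Q = [47 30 -30; 30 57 -18; -30 -18 50]
S = H·P̄·Hᵀ + R = [263]
K = P̄·Hᵀ·S⁻¹ = [94/263; 21/263; -92/263]
x' − x̄ = [-1410/263, -315/263, 1380/263] = K·y
y = (KᵀK)⁻¹·Kᵀ·(x' − x̄) = [-15]
z = y + H·x̄ = [-15] + [14] = [-1]

z = [-1]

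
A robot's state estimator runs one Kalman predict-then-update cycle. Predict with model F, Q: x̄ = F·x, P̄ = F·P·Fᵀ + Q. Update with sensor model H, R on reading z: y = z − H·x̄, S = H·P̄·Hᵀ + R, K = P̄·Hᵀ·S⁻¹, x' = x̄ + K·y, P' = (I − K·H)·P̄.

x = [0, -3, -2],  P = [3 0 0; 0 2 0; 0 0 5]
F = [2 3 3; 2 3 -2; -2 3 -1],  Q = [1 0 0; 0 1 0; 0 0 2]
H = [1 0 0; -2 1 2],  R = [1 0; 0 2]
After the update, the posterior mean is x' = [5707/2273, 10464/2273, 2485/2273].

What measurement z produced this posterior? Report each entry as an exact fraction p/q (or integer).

x̄ = F·x = [-15, -5, -7]
P̄ = F·P·Fᵀ + Q = [76 0 -9; 0 51 16; -9 16 37]
S = H·P̄·Hᵀ + R = [77 -170; -170 641]
K = P̄·Hᵀ·S⁻¹ = [19816/20457 -170/20457; 14110/20457 6391/20457; 1399/2273 754/2273]
x' − x̄ = [39802/2273, 21829/2273, 18396/2273] = K·y
y = (KᵀK)⁻¹·Kᵀ·(x' − x̄) = [18, -9]
z = y + H·x̄ = [18, -9] + [-15, 11] = [3, 2]

z = [3, 2]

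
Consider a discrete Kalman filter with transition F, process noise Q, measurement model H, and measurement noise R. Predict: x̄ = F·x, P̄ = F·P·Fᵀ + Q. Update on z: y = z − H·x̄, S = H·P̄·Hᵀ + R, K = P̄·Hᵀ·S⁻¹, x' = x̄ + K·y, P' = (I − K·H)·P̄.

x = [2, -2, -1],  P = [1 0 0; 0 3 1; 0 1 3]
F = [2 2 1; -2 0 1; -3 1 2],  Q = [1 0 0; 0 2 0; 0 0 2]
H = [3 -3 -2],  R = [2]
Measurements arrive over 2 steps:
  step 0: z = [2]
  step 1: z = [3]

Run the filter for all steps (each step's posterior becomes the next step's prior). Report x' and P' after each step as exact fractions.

step 0: x̄ = F·x = [-1, -5, -10]
step 0: P̄ = F·P·Fᵀ + Q = [24 1 11; 1 9 13; 11 13 30]
step 0: y = z − H·x̄ = [-30]
step 0: S = H·P̄·Hᵀ + R = [425]
step 0: K = P̄·Hᵀ·S⁻¹ = [47/425; -2/17; -66/425]
step 0: x' = x̄ + K·y = [-367/85, -25/17, -454/85]
step 0: P' = (I − K·H)·P̄ = [7991/425 111/17 7777/425; 111/17 53/17 89/17; 7777/425 89/17 8394/425]
step 1: x̄ = F·x = [-1438/85, 56/17, 4/5]
step 1: P̄ = F·P·Fᵀ + Q = [108291/425 -6044/85 -1218/25; -6044/85 404/17 82/5; -1218/25 82/5 388/25]
step 1: y = z − H·x̄ = [1109/17]
step 1: S = H·P̄·Hᵀ + R = [78753/17]
step 1: K = P̄·Hᵀ·S⁻¹ = [30463/131255; -5396/78753; -19244/393765]
step 1: x' = x̄ + K·y = [-233263/131255, -92588/78753, -940376/393765]
step 1: P' = (I − K·H)·P̄ = [3456702/656275 336312/131255 2510398/656275; 336312/131255 158788/78753 349474/393765; 2510398/656275 349474/393765 8771956/1968825]

step 0: x' = [-367/85, -25/17, -454/85], P' = [7991/425 111/17 7777/425; 111/17 53/17 89/17; 7777/425 89/17 8394/425]
step 1: x' = [-233263/131255, -92588/78753, -940376/393765], P' = [3456702/656275 336312/131255 2510398/656275; 336312/131255 158788/78753 349474/393765; 2510398/656275 349474/393765 8771956/1968825]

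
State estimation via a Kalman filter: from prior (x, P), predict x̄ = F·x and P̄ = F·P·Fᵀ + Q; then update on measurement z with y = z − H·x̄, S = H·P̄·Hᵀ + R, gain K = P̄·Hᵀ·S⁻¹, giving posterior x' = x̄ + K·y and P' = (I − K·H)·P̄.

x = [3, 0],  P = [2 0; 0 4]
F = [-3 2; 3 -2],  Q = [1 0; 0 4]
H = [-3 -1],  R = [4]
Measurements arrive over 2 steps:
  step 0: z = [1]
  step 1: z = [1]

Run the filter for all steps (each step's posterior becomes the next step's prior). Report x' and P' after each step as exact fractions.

step 0: x' = [-10/9, 17/9], P' = [314/153 -658/153; -658/153 1718/153]
step 1: x' = [-23679/72977, 7376/72977], P' = [159570/72977 -336122/72977; -336122/72977 870062/72977]

step 0: x̄ = F·x = [-9, 9]
step 0: P̄ = F·P·Fᵀ + Q = [35 -34; -34 38]
step 0: y = z − H·x̄ = [-17]
step 0: S = H·P̄·Hᵀ + R = [153]
step 0: K = P̄·Hᵀ·S⁻¹ = [-71/153; 64/153]
step 0: x' = x̄ + K·y = [-10/9, 17/9]
step 0: P' = (I − K·H)·P̄ = [314/153 -658/153; -658/153 1718/153]
step 1: x̄ = F·x = [64/9, -64/9]
step 1: P̄ = F·P·Fᵀ + Q = [17747/153 -17594/153; -17594/153 18206/153]
step 1: y = z − H·x̄ = [137/9]
step 1: S = H·P̄·Hᵀ + R = [72977/153]
step 1: K = P̄·Hᵀ·S⁻¹ = [-35647/72977; 34576/72977]
step 1: x' = x̄ + K·y = [-23679/72977, 7376/72977]
step 1: P' = (I − K·H)·P̄ = [159570/72977 -336122/72977; -336122/72977 870062/72977]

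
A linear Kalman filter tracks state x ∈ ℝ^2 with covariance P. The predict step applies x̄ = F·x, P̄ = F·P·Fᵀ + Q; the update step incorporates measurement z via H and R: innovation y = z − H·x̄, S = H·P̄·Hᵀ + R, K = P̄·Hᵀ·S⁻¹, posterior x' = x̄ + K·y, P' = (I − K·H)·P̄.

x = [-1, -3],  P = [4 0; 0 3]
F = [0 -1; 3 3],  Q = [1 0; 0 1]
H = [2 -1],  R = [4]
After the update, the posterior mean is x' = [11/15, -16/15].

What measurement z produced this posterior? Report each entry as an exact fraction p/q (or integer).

z = [2]

x̄ = F·x = [3, -12]
P̄ = F·P·Fᵀ + Q = [4 -9; -9 64]
S = H·P̄·Hᵀ + R = [120]
K = P̄·Hᵀ·S⁻¹ = [17/120; -41/60]
x' − x̄ = [-34/15, 164/15] = K·y
y = (KᵀK)⁻¹·Kᵀ·(x' − x̄) = [-16]
z = y + H·x̄ = [-16] + [18] = [2]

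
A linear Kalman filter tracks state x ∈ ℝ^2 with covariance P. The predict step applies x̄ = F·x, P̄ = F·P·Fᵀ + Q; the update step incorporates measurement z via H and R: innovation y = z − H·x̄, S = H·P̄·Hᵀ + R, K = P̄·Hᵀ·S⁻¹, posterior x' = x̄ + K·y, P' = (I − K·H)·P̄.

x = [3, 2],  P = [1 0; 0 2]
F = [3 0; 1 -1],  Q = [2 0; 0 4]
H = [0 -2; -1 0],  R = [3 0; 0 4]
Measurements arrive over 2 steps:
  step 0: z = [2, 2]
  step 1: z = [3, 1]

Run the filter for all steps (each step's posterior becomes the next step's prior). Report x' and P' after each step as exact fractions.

step 0: x̄ = F·x = [9, 1]
step 0: P̄ = F·P·Fᵀ + Q = [11 3; 3 7]
step 0: y = z − H·x̄ = [4, 11]
step 0: S = H·P̄·Hᵀ + R = [31 6; 6 15]
step 0: K = P̄·Hᵀ·S⁻¹ = [-8/143 -305/429; -64/143 -3/143]
step 0: x' = x̄ + K·y = [410/429, -146/143]
step 0: P' = (I − K·H)·P̄ = [1220/429 12/143; 12/143 96/143]
step 1: x̄ = F·x = [410/143, 848/429]
step 1: P̄ = F·P·Fᵀ + Q = [3946/143 1184/143; 1184/143 3152/429]
step 1: y = z − H·x̄ = [2983/429, 553/143]
step 1: S = H·P̄·Hᵀ + R = [13895/429 2368/143; 2368/143 4518/143]
step 1: K = P̄·Hᵀ·S⁻¹ = [-4736/53561 -132893/160683; -23392/53561 -1776/53561]
step 1: x' = x̄ + K·y = [-152009/160683, -63648/53561]
step 1: P' = (I − K·H)·P̄ = [531572/160683 7104/53561; 7104/53561 35088/53561]

step 0: x' = [410/429, -146/143], P' = [1220/429 12/143; 12/143 96/143]
step 1: x' = [-152009/160683, -63648/53561], P' = [531572/160683 7104/53561; 7104/53561 35088/53561]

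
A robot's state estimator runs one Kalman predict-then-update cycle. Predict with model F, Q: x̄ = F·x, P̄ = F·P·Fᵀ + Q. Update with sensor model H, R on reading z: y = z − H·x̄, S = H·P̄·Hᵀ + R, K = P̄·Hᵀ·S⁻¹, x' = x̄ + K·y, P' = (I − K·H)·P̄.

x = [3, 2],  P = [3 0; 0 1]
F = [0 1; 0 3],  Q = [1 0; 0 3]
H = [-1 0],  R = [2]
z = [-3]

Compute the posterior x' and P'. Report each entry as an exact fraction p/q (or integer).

x' = [5/2, 27/4]
P' = [1 3/2; 3/2 39/4]

x̄ = F·x = [2, 6]
P̄ = F·P·Fᵀ + Q = [2 3; 3 12]
y = z − H·x̄ = [-1]
S = H·P̄·Hᵀ + R = [4]
K = P̄·Hᵀ·S⁻¹ = [-1/2; -3/4]
x' = x̄ + K·y = [5/2, 27/4]
P' = (I − K·H)·P̄ = [1 3/2; 3/2 39/4]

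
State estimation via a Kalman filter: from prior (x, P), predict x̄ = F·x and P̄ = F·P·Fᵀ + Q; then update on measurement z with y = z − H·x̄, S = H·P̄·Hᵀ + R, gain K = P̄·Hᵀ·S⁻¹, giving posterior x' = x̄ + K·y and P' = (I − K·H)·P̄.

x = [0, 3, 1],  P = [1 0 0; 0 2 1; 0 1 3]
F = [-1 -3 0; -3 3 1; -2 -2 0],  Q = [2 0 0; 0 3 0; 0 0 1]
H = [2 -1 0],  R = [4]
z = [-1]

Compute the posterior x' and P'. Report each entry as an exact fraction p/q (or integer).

x̄ = F·x = [-9, 10, -6]
P̄ = F·P·Fᵀ + Q = [21 -18 14; -18 39 -8; 14 -8 13]
y = z − H·x̄ = [27]
S = H·P̄·Hᵀ + R = [199]
K = P̄·Hᵀ·S⁻¹ = [60/199; -75/199; 36/199]
x' = x̄ + K·y = [-171/199, -35/199, -222/199]
P' = (I − K·H)·P̄ = [579/199 918/199 626/199; 918/199 2136/199 1108/199; 626/199 1108/199 1291/199]

x' = [-171/199, -35/199, -222/199]
P' = [579/199 918/199 626/199; 918/199 2136/199 1108/199; 626/199 1108/199 1291/199]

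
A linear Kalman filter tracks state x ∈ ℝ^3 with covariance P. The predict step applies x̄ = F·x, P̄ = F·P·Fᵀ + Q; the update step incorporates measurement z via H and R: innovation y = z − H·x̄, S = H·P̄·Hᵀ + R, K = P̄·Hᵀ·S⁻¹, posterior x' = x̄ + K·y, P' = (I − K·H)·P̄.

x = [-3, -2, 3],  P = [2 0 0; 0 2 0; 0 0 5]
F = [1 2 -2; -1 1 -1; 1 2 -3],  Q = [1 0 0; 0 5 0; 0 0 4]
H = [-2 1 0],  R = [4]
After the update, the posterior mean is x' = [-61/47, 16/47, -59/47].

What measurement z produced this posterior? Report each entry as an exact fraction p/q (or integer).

x̄ = F·x = [-13, -2, -16]
P̄ = F·P·Fᵀ + Q = [31 12 40; 12 14 17; 40 17 59]
S = H·P̄·Hᵀ + R = [94]
K = P̄·Hᵀ·S⁻¹ = [-25/47; -5/47; -63/94]
x' − x̄ = [550/47, 110/47, 693/47] = K·y
y = (KᵀK)⁻¹·Kᵀ·(x' − x̄) = [-22]
z = y + H·x̄ = [-22] + [24] = [2]

z = [2]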